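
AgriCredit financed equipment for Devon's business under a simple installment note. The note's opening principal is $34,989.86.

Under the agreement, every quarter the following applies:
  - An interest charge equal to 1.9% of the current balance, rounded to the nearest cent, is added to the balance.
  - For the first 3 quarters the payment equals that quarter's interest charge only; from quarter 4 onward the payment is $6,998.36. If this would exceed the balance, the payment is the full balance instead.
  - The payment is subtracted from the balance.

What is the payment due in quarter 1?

Quarter 1: opening $34,989.86; interest $664.81 → $35,654.67; payment $664.81; balance $34,989.86

$664.81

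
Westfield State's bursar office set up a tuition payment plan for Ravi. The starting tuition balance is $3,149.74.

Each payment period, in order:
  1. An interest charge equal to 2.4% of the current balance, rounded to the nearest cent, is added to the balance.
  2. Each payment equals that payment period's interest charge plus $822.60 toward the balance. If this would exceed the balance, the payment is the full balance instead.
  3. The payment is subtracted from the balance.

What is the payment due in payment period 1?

$898.19

Payment period 1: opening $3,149.74; interest $75.59 → $3,225.33; payment $898.19; balance $2,327.14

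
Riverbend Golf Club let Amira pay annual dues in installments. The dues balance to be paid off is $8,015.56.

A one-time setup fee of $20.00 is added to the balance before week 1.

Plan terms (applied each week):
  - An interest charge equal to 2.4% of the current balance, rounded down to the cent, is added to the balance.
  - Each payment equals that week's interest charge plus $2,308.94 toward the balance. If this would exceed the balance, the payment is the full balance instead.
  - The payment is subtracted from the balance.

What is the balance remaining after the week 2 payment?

Week 1: opening $8,035.56; interest $192.85 → $8,228.41; payment $2,501.79; balance $5,726.62
Week 2: opening $5,726.62; interest $137.43 → $5,864.05; payment $2,446.37; balance $3,417.68

$3,417.68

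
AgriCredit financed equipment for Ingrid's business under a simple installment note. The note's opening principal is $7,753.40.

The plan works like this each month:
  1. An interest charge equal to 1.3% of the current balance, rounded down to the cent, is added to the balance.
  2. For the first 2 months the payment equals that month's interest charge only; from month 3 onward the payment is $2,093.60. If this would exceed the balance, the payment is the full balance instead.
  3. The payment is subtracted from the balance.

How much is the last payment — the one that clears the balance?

Month 1: $7,753.40 +$100.79 interest = $7,854.19; pay $100.79 → $7,753.40
Month 2: $7,753.40 +$100.79 interest = $7,854.19; pay $100.79 → $7,753.40
Month 3: $7,753.40 +$100.79 interest = $7,854.19; pay $2,093.60 → $5,760.59
Month 4: $5,760.59 +$74.88 interest = $5,835.47; pay $2,093.60 → $3,741.87
Month 5: $3,741.87 +$48.64 interest = $3,790.51; pay $2,093.60 → $1,696.91
Month 6: $1,696.91 +$22.05 interest = $1,718.96; pay $1,718.96 → $0.00

$1,718.96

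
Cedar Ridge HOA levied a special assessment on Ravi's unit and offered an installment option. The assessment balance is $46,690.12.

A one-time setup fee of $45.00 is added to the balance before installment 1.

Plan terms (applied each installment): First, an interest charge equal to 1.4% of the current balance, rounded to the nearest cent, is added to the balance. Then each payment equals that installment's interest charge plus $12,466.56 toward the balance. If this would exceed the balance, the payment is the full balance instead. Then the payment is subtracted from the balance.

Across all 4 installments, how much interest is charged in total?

$1,569.98

Installment 1: $46,735.12 +$654.29 interest = $47,389.41; pay $13,120.85 → $34,268.56
Installment 2: $34,268.56 +$479.76 interest = $34,748.32; pay $12,946.32 → $21,802.00
Installment 3: $21,802.00 +$305.23 interest = $22,107.23; pay $12,771.79 → $9,335.44
Installment 4: $9,335.44 +$130.70 interest = $9,466.14; pay $9,466.14 → $0.00
Total interest: $654.29 + $479.76 + $305.23 + $130.70 = $1,569.98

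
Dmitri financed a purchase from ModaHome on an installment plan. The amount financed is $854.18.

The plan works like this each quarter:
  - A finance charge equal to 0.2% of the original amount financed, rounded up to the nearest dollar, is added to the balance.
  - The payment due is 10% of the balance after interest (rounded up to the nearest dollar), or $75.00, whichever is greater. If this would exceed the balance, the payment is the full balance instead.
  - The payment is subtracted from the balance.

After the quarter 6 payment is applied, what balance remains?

Quarter 1: $854.18 +$2.00 interest = $856.18; pay $86.00 → $770.18
Quarter 2: $770.18 +$2.00 interest = $772.18; pay $78.00 → $694.18
Quarter 3: $694.18 +$2.00 interest = $696.18; pay $75.00 → $621.18
Quarter 4: $621.18 +$2.00 interest = $623.18; pay $75.00 → $548.18
Quarter 5: $548.18 +$2.00 interest = $550.18; pay $75.00 → $475.18
Quarter 6: $475.18 +$2.00 interest = $477.18; pay $75.00 → $402.18

$402.18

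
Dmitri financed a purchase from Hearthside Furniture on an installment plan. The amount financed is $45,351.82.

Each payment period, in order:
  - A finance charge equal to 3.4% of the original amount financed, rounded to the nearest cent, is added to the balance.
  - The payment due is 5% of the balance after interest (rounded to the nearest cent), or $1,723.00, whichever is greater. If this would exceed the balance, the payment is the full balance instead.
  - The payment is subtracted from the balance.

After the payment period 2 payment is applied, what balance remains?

$43,786.50

# | Opening | Interest | Payment | End bal
1 | $45,351.82 | $1,541.96 | $2,344.69 | $44,549.09
2 | $44,549.09 | $1,541.96 | $2,304.55 | $43,786.50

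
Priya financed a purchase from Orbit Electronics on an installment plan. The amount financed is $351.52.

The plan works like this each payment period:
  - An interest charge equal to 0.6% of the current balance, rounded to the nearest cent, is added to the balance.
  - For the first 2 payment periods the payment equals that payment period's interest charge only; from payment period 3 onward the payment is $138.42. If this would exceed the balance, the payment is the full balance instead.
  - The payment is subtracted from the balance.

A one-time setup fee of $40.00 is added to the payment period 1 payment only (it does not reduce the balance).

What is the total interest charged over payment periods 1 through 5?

$8.09

# | Opening | Interest | Payment | Fee | End bal
1 | $351.52 | $2.11 | $2.11 | $40.00 | $351.52
2 | $351.52 | $2.11 | $2.11 | — | $351.52
3 | $351.52 | $2.11 | $138.42 | — | $215.21
4 | $215.21 | $1.29 | $138.42 | — | $78.08
5 | $78.08 | $0.47 | $78.55 | — | $0.00
Total interest: $2.11 + $2.11 + $2.11 + $1.29 + $0.47 = $8.09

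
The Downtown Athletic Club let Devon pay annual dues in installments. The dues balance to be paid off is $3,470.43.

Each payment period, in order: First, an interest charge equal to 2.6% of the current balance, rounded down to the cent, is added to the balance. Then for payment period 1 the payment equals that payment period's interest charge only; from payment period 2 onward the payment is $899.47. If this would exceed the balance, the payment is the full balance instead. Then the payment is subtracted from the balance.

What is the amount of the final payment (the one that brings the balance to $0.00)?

# | Opening | Interest | Payment | End bal
1 | $3,470.43 | $90.23 | $90.23 | $3,470.43
2 | $3,470.43 | $90.23 | $899.47 | $2,661.19
3 | $2,661.19 | $69.19 | $899.47 | $1,830.91
4 | $1,830.91 | $47.60 | $899.47 | $979.04
5 | $979.04 | $25.45 | $899.47 | $105.02
6 | $105.02 | $2.73 | $107.75 | $0.00

$107.75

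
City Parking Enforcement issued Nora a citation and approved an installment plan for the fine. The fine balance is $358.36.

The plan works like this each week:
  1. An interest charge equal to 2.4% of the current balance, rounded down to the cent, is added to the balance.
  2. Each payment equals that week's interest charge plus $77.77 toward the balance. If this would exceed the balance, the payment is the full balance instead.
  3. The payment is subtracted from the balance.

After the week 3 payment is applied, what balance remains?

$125.05

# | Opening | Interest | Payment | End bal
1 | $358.36 | $8.60 | $86.37 | $280.59
2 | $280.59 | $6.73 | $84.50 | $202.82
3 | $202.82 | $4.86 | $82.63 | $125.05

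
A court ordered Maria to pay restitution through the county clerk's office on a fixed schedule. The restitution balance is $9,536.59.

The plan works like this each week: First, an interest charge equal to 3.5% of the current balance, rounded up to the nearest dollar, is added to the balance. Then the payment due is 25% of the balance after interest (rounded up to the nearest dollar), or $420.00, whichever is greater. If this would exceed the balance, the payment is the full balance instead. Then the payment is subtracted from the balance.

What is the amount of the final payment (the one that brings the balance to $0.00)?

# | Opening | Interest | Payment | End bal
1 | $9,536.59 | $334.00 | $2,468.00 | $7,402.59
2 | $7,402.59 | $260.00 | $1,916.00 | $5,746.59
3 | $5,746.59 | $202.00 | $1,488.00 | $4,460.59
4 | $4,460.59 | $157.00 | $1,155.00 | $3,462.59
5 | $3,462.59 | $122.00 | $897.00 | $2,687.59
6 | $2,687.59 | $95.00 | $696.00 | $2,086.59
7 | $2,086.59 | $74.00 | $541.00 | $1,619.59
8 | $1,619.59 | $57.00 | $420.00 | $1,256.59
9 | $1,256.59 | $44.00 | $420.00 | $880.59
10 | $880.59 | $31.00 | $420.00 | $491.59
11 | $491.59 | $18.00 | $420.00 | $89.59
12 | $89.59 | $4.00 | $93.59 | $0.00

$93.59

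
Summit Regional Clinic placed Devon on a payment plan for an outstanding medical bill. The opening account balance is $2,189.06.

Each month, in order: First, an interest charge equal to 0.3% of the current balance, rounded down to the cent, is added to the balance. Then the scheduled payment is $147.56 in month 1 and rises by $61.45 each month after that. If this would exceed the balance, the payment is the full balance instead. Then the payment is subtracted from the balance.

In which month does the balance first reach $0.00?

Month 1: $2,189.06 +$6.56 interest = $2,195.62; pay $147.56 → $2,048.06
Month 2: $2,048.06 +$6.14 interest = $2,054.20; pay $209.01 → $1,845.19
Month 3: $1,845.19 +$5.53 interest = $1,850.72; pay $270.46 → $1,580.26
Month 4: $1,580.26 +$4.74 interest = $1,585.00; pay $331.91 → $1,253.09
Month 5: $1,253.09 +$3.75 interest = $1,256.84; pay $393.36 → $863.48
Month 6: $863.48 +$2.59 interest = $866.07; pay $454.81 → $411.26
Month 7: $411.26 +$1.23 interest = $412.49; pay $412.49 → $0.00
Balance reaches $0.00 in month 7.

7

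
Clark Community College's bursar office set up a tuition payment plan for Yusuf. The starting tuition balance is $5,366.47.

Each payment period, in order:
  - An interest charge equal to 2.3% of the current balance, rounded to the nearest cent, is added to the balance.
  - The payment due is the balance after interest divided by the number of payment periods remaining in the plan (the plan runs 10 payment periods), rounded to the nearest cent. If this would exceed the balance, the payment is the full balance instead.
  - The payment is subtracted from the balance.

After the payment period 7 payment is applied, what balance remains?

$1,887.73

Payment period 1: $5,366.47 +$123.43 interest = $5,489.90; pay $548.99 → $4,940.91
Payment period 2: $4,940.91 +$113.64 interest = $5,054.55; pay $561.62 → $4,492.93
Payment period 3: $4,492.93 +$103.34 interest = $4,596.27; pay $574.53 → $4,021.74
Payment period 4: $4,021.74 +$92.50 interest = $4,114.24; pay $587.75 → $3,526.49
Payment period 5: $3,526.49 +$81.11 interest = $3,607.60; pay $601.27 → $3,006.33
Payment period 6: $3,006.33 +$69.15 interest = $3,075.48; pay $615.10 → $2,460.38
Payment period 7: $2,460.38 +$56.59 interest = $2,516.97; pay $629.24 → $1,887.73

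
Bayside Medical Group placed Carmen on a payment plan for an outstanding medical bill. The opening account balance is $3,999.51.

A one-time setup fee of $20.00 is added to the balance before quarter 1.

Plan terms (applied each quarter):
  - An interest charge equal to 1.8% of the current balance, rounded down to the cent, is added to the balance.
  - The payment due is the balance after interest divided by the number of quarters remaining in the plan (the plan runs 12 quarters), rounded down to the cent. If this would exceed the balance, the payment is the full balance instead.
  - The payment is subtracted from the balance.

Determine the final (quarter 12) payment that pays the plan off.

$414.92

Quarter 1: opening $4,019.51; interest $72.35 → $4,091.86; payment $340.98; balance $3,750.88
Quarter 2: opening $3,750.88; interest $67.51 → $3,818.39; payment $347.12; balance $3,471.27
Quarter 3: opening $3,471.27; interest $62.48 → $3,533.75; payment $353.37; balance $3,180.38
Quarter 4: opening $3,180.38; interest $57.24 → $3,237.62; payment $359.73; balance $2,877.89
Quarter 5: opening $2,877.89; interest $51.80 → $2,929.69; payment $366.21; balance $2,563.48
Quarter 6: opening $2,563.48; interest $46.14 → $2,609.62; payment $372.80; balance $2,236.82
Quarter 7: opening $2,236.82; interest $40.26 → $2,277.08; payment $379.51; balance $1,897.57
Quarter 8: opening $1,897.57; interest $34.15 → $1,931.72; payment $386.34; balance $1,545.38
Quarter 9: opening $1,545.38; interest $27.81 → $1,573.19; payment $393.29; balance $1,179.90
Quarter 10: opening $1,179.90; interest $21.23 → $1,201.13; payment $400.37; balance $800.76
Quarter 11: opening $800.76; interest $14.41 → $815.17; payment $407.58; balance $407.59
Quarter 12: opening $407.59; interest $7.33 → $414.92; payment $414.92; balance $0.00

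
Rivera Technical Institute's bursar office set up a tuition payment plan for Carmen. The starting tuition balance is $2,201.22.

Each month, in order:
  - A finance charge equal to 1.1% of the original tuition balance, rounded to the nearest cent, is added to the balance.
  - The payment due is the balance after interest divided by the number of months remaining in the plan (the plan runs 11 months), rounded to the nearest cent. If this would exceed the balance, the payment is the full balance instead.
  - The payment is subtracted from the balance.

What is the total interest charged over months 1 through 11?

# | Opening | Interest | Payment | End bal
1 | $2,201.22 | $24.21 | $202.31 | $2,023.12
2 | $2,023.12 | $24.21 | $204.73 | $1,842.60
3 | $1,842.60 | $24.21 | $207.42 | $1,659.39
4 | $1,659.39 | $24.21 | $210.45 | $1,473.15
5 | $1,473.15 | $24.21 | $213.91 | $1,283.45
6 | $1,283.45 | $24.21 | $217.94 | $1,089.72
7 | $1,089.72 | $24.21 | $222.79 | $891.14
8 | $891.14 | $24.21 | $228.84 | $686.51
9 | $686.51 | $24.21 | $236.91 | $473.81
10 | $473.81 | $24.21 | $249.01 | $249.01
11 | $249.01 | $24.21 | $273.22 | $0.00
Total interest: $24.21 + $24.21 + $24.21 + $24.21 + $24.21 + $24.21 + $24.21 + $24.21 + $24.21 + $24.21 + $24.21 = $266.31

$266.31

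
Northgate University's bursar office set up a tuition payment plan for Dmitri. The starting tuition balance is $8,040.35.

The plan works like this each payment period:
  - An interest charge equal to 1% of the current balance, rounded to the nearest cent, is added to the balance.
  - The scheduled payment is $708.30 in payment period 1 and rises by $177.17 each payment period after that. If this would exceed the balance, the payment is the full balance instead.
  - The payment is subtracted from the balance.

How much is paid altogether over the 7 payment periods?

Payment period 1: $8,040.35 +$80.40 interest = $8,120.75; pay $708.30 → $7,412.45
Payment period 2: $7,412.45 +$74.12 interest = $7,486.57; pay $885.47 → $6,601.10
Payment period 3: $6,601.10 +$66.01 interest = $6,667.11; pay $1,062.64 → $5,604.47
Payment period 4: $5,604.47 +$56.04 interest = $5,660.51; pay $1,239.81 → $4,420.70
Payment period 5: $4,420.70 +$44.21 interest = $4,464.91; pay $1,416.98 → $3,047.93
Payment period 6: $3,047.93 +$30.48 interest = $3,078.41; pay $1,594.15 → $1,484.26
Payment period 7: $1,484.26 +$14.84 interest = $1,499.10; pay $1,499.10 → $0.00
Total paid: $8,406.45

$8,406.45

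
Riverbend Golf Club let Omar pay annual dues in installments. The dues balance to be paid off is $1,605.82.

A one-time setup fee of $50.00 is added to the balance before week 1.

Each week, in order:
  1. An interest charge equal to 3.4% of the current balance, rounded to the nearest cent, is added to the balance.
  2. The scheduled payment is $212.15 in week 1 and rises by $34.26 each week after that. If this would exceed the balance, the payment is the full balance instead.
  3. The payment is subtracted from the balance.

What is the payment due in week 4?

$314.93

Week 1: $1,655.82 +$56.30 interest = $1,712.12; pay $212.15 → $1,499.97
Week 2: $1,499.97 +$51.00 interest = $1,550.97; pay $246.41 → $1,304.56
Week 3: $1,304.56 +$44.36 interest = $1,348.92; pay $280.67 → $1,068.25
Week 4: $1,068.25 +$36.32 interest = $1,104.57; pay $314.93 → $789.64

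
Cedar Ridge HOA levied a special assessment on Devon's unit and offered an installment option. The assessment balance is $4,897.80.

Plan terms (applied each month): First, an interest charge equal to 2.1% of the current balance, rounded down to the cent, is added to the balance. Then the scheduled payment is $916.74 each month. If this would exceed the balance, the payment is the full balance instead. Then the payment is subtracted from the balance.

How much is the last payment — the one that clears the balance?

# | Opening | Interest | Payment | End bal
1 | $4,897.80 | $102.85 | $916.74 | $4,083.91
2 | $4,083.91 | $85.76 | $916.74 | $3,252.93
3 | $3,252.93 | $68.31 | $916.74 | $2,404.50
4 | $2,404.50 | $50.49 | $916.74 | $1,538.25
5 | $1,538.25 | $32.30 | $916.74 | $653.81
6 | $653.81 | $13.73 | $667.54 | $0.00

$667.54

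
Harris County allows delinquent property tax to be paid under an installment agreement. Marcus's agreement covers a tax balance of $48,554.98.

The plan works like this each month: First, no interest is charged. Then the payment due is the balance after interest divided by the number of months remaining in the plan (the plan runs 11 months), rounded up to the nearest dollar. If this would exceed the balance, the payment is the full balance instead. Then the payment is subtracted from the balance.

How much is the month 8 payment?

$4,414.00

Month 1: $48,554.98 − $4,415.00 → $44,139.98
Month 2: $44,139.98 − $4,414.00 → $39,725.98
Month 3: $39,725.98 − $4,414.00 → $35,311.98
Month 4: $35,311.98 − $4,414.00 → $30,897.98
Month 5: $30,897.98 − $4,414.00 → $26,483.98
Month 6: $26,483.98 − $4,414.00 → $22,069.98
Month 7: $22,069.98 − $4,414.00 → $17,655.98
Month 8: $17,655.98 − $4,414.00 → $13,241.98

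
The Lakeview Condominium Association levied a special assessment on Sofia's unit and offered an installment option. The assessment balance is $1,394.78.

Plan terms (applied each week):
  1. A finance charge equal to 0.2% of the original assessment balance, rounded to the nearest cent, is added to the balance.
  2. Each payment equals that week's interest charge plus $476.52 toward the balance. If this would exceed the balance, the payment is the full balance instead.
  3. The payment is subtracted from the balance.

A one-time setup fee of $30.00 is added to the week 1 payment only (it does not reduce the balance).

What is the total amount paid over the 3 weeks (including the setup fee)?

Week 1: opening $1,394.78; interest $2.79 → $1,397.57; payment $479.31 (+ $30.00 fee); balance $918.26
Week 2: opening $918.26; interest $2.79 → $921.05; payment $479.31; balance $441.74
Week 3: opening $441.74; interest $2.79 → $444.53; payment $444.53; balance $0.00
Total paid: $1,433.15

$1,433.15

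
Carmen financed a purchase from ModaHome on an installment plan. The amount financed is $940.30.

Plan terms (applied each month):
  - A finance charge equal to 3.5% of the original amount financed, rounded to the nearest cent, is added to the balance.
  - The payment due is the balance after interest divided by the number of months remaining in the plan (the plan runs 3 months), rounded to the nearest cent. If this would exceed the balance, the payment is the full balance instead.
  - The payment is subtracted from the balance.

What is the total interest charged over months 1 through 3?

# | Opening | Interest | Payment | End bal
1 | $940.30 | $32.91 | $324.40 | $648.81
2 | $648.81 | $32.91 | $340.86 | $340.86
3 | $340.86 | $32.91 | $373.77 | $0.00
Total interest: $32.91 + $32.91 + $32.91 = $98.73

$98.73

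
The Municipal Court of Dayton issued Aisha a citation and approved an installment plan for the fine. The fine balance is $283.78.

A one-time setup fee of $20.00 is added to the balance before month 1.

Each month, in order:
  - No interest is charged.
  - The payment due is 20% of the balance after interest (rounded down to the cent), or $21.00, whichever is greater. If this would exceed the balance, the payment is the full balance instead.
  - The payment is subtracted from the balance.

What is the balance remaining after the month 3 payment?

$155.55

Month 1: opening $303.78; payment $60.75; balance $243.03
Month 2: opening $243.03; payment $48.60; balance $194.43
Month 3: opening $194.43; payment $38.88; balance $155.55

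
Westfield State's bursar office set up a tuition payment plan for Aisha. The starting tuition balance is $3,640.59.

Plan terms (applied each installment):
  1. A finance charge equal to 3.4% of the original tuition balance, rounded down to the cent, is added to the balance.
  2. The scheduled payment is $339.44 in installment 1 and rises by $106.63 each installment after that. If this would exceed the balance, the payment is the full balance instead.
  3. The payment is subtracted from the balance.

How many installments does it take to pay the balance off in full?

Installment 1: opening $3,640.59; interest $123.78 → $3,764.37; payment $339.44; balance $3,424.93
Installment 2: opening $3,424.93; interest $123.78 → $3,548.71; payment $446.07; balance $3,102.64
Installment 3: opening $3,102.64; interest $123.78 → $3,226.42; payment $552.70; balance $2,673.72
Installment 4: opening $2,673.72; interest $123.78 → $2,797.50; payment $659.33; balance $2,138.17
Installment 5: opening $2,138.17; interest $123.78 → $2,261.95; payment $765.96; balance $1,495.99
Installment 6: opening $1,495.99; interest $123.78 → $1,619.77; payment $872.59; balance $747.18
Installment 7: opening $747.18; interest $123.78 → $870.96; payment $870.96; balance $0.00
Balance reaches $0.00 in installment 7.

7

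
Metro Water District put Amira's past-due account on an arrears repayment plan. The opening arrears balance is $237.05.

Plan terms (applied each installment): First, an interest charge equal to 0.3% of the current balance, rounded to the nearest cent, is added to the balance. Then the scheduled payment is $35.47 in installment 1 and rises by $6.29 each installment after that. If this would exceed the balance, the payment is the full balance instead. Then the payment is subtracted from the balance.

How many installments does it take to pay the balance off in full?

5

Installment 1: $237.05 +$0.71 interest = $237.76; pay $35.47 → $202.29
Installment 2: $202.29 +$0.61 interest = $202.90; pay $41.76 → $161.14
Installment 3: $161.14 +$0.48 interest = $161.62; pay $48.05 → $113.57
Installment 4: $113.57 +$0.34 interest = $113.91; pay $54.34 → $59.57
Installment 5: $59.57 +$0.18 interest = $59.75; pay $59.75 → $0.00
Balance reaches $0.00 in installment 5.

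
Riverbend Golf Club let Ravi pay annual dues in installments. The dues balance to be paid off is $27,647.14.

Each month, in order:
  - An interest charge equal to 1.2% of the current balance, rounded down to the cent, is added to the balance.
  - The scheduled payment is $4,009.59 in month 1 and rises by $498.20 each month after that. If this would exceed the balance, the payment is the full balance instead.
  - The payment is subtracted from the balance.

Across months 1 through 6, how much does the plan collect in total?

Month 1: $27,647.14 +$331.76 interest = $27,978.90; pay $4,009.59 → $23,969.31
Month 2: $23,969.31 +$287.63 interest = $24,256.94; pay $4,507.79 → $19,749.15
Month 3: $19,749.15 +$236.98 interest = $19,986.13; pay $5,005.99 → $14,980.14
Month 4: $14,980.14 +$179.76 interest = $15,159.90; pay $5,504.19 → $9,655.71
Month 5: $9,655.71 +$115.86 interest = $9,771.57; pay $6,002.39 → $3,769.18
Month 6: $3,769.18 +$45.23 interest = $3,814.41; pay $3,814.41 → $0.00
Total paid: $28,844.36

$28,844.36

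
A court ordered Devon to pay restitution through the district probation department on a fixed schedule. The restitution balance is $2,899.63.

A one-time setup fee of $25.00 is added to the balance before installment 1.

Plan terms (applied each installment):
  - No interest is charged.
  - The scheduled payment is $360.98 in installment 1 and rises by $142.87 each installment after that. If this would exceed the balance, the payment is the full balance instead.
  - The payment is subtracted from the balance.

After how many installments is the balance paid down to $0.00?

5

Installment 1: opening $2,924.63; payment $360.98; balance $2,563.65
Installment 2: opening $2,563.65; payment $503.85; balance $2,059.80
Installment 3: opening $2,059.80; payment $646.72; balance $1,413.08
Installment 4: opening $1,413.08; payment $789.59; balance $623.49
Installment 5: opening $623.49; payment $623.49; balance $0.00
Balance reaches $0.00 in installment 5.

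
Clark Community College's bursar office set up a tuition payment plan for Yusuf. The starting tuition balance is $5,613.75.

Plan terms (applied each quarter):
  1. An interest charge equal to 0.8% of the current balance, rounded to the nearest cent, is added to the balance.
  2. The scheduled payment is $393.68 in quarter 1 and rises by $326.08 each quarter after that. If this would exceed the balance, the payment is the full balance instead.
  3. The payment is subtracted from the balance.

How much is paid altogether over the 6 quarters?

$5,788.43

Quarter 1: opening $5,613.75; interest $44.91 → $5,658.66; payment $393.68; balance $5,264.98
Quarter 2: opening $5,264.98; interest $42.12 → $5,307.10; payment $719.76; balance $4,587.34
Quarter 3: opening $4,587.34; interest $36.70 → $4,624.04; payment $1,045.84; balance $3,578.20
Quarter 4: opening $3,578.20; interest $28.63 → $3,606.83; payment $1,371.92; balance $2,234.91
Quarter 5: opening $2,234.91; interest $17.88 → $2,252.79; payment $1,698.00; balance $554.79
Quarter 6: opening $554.79; interest $4.44 → $559.23; payment $559.23; balance $0.00
Total paid: $5,788.43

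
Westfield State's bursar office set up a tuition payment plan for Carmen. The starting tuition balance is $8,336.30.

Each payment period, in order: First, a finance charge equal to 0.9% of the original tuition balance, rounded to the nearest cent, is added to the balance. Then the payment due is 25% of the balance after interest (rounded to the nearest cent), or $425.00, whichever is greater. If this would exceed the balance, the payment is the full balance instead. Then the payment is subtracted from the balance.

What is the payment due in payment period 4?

# | Opening | Interest | Payment | End bal
1 | $8,336.30 | $75.03 | $2,102.83 | $6,308.50
2 | $6,308.50 | $75.03 | $1,595.88 | $4,787.65
3 | $4,787.65 | $75.03 | $1,215.67 | $3,647.01
4 | $3,647.01 | $75.03 | $930.51 | $2,791.53

$930.51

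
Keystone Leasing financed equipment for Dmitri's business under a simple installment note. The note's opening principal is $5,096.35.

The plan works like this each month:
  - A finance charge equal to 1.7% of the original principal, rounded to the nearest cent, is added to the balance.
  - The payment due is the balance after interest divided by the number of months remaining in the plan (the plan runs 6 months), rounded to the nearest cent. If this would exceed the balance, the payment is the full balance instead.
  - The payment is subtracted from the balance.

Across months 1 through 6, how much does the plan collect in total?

$5,616.19

Month 1: $5,096.35 +$86.64 interest = $5,182.99; pay $863.83 → $4,319.16
Month 2: $4,319.16 +$86.64 interest = $4,405.80; pay $881.16 → $3,524.64
Month 3: $3,524.64 +$86.64 interest = $3,611.28; pay $902.82 → $2,708.46
Month 4: $2,708.46 +$86.64 interest = $2,795.10; pay $931.70 → $1,863.40
Month 5: $1,863.40 +$86.64 interest = $1,950.04; pay $975.02 → $975.02
Month 6: $975.02 +$86.64 interest = $1,061.66; pay $1,061.66 → $0.00
Total paid: $5,616.19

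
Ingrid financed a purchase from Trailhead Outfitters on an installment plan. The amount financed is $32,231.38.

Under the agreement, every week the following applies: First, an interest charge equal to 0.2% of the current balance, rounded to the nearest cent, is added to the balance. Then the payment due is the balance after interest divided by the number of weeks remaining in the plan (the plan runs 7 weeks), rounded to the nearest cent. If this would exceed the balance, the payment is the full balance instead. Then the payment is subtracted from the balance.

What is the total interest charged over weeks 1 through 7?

Week 1: opening $32,231.38; interest $64.46 → $32,295.84; payment $4,613.69; balance $27,682.15
Week 2: opening $27,682.15; interest $55.36 → $27,737.51; payment $4,622.92; balance $23,114.59
Week 3: opening $23,114.59; interest $46.23 → $23,160.82; payment $4,632.16; balance $18,528.66
Week 4: opening $18,528.66; interest $37.06 → $18,565.72; payment $4,641.43; balance $13,924.29
Week 5: opening $13,924.29; interest $27.85 → $13,952.14; payment $4,650.71; balance $9,301.43
Week 6: opening $9,301.43; interest $18.60 → $9,320.03; payment $4,660.02; balance $4,660.01
Week 7: opening $4,660.01; interest $9.32 → $4,669.33; payment $4,669.33; balance $0.00
Total interest: $64.46 + $55.36 + $46.23 + $37.06 + $27.85 + $18.60 + $9.32 = $258.88

$258.88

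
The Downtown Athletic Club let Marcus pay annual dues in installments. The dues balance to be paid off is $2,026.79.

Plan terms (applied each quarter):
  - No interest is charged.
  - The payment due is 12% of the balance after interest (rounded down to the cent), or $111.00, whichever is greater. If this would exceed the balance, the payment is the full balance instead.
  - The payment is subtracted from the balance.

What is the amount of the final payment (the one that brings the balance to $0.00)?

$51.33

Quarter 1: opening $2,026.79; payment $243.21; balance $1,783.58
Quarter 2: opening $1,783.58; payment $214.02; balance $1,569.56
Quarter 3: opening $1,569.56; payment $188.34; balance $1,381.22
Quarter 4: opening $1,381.22; payment $165.74; balance $1,215.48
Quarter 5: opening $1,215.48; payment $145.85; balance $1,069.63
Quarter 6: opening $1,069.63; payment $128.35; balance $941.28
Quarter 7: opening $941.28; payment $112.95; balance $828.33
Quarter 8: opening $828.33; payment $111.00; balance $717.33
Quarter 9: opening $717.33; payment $111.00; balance $606.33
Quarter 10: opening $606.33; payment $111.00; balance $495.33
Quarter 11: opening $495.33; payment $111.00; balance $384.33
Quarter 12: opening $384.33; payment $111.00; balance $273.33
Quarter 13: opening $273.33; payment $111.00; balance $162.33
Quarter 14: opening $162.33; payment $111.00; balance $51.33
Quarter 15: opening $51.33; payment $51.33; balance $0.00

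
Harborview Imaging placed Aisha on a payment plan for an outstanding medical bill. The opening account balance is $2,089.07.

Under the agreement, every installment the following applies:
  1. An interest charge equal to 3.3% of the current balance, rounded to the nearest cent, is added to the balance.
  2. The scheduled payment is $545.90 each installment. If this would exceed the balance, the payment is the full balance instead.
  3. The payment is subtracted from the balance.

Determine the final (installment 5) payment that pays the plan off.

$87.48

Installment 1: opening $2,089.07; interest $68.94 → $2,158.01; payment $545.90; balance $1,612.11
Installment 2: opening $1,612.11; interest $53.20 → $1,665.31; payment $545.90; balance $1,119.41
Installment 3: opening $1,119.41; interest $36.94 → $1,156.35; payment $545.90; balance $610.45
Installment 4: opening $610.45; interest $20.14 → $630.59; payment $545.90; balance $84.69
Installment 5: opening $84.69; interest $2.79 → $87.48; payment $87.48; balance $0.00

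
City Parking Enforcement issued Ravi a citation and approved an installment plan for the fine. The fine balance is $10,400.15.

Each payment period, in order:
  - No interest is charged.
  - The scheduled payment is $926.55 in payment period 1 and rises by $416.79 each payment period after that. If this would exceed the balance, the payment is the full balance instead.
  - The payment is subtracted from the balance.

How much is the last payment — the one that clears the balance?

$1,599.50

# | Opening | Payment | End bal
1 | $10,400.15 | $926.55 | $9,473.60
2 | $9,473.60 | $1,343.34 | $8,130.26
3 | $8,130.26 | $1,760.13 | $6,370.13
4 | $6,370.13 | $2,176.92 | $4,193.21
5 | $4,193.21 | $2,593.71 | $1,599.50
6 | $1,599.50 | $1,599.50 | $0.00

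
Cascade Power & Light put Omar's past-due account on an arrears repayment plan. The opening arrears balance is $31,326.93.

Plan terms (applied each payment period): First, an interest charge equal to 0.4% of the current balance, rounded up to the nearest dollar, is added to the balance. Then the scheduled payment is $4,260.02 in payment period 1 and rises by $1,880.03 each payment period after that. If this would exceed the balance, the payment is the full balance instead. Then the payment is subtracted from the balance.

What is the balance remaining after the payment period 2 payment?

$21,161.86

Payment period 1: $31,326.93 +$126.00 interest = $31,452.93; pay $4,260.02 → $27,192.91
Payment period 2: $27,192.91 +$109.00 interest = $27,301.91; pay $6,140.05 → $21,161.86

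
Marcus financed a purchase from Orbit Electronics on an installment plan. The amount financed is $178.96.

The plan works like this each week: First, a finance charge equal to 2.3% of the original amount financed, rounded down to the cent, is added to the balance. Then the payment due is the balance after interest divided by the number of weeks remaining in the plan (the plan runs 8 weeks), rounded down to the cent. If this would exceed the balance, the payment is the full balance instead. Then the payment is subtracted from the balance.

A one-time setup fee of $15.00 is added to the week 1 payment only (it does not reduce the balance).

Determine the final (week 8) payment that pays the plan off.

Week 1: $178.96 +$4.11 interest = $183.07; pay $22.88 (+ $15.00 fee) → $160.19
Week 2: $160.19 +$4.11 interest = $164.30; pay $23.47 → $140.83
Week 3: $140.83 +$4.11 interest = $144.94; pay $24.15 → $120.79
Week 4: $120.79 +$4.11 interest = $124.90; pay $24.98 → $99.92
Week 5: $99.92 +$4.11 interest = $104.03; pay $26.00 → $78.03
Week 6: $78.03 +$4.11 interest = $82.14; pay $27.38 → $54.76
Week 7: $54.76 +$4.11 interest = $58.87; pay $29.43 → $29.44
Week 8: $29.44 +$4.11 interest = $33.55; pay $33.55 → $0.00

$33.55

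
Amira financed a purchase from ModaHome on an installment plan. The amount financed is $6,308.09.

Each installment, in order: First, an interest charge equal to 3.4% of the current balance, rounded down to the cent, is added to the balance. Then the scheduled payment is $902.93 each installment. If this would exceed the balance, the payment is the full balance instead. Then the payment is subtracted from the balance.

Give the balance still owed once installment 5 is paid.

Installment 1: $6,308.09 +$214.47 interest = $6,522.56; pay $902.93 → $5,619.63
Installment 2: $5,619.63 +$191.06 interest = $5,810.69; pay $902.93 → $4,907.76
Installment 3: $4,907.76 +$166.86 interest = $5,074.62; pay $902.93 → $4,171.69
Installment 4: $4,171.69 +$141.83 interest = $4,313.52; pay $902.93 → $3,410.59
Installment 5: $3,410.59 +$115.96 interest = $3,526.55; pay $902.93 → $2,623.62

$2,623.62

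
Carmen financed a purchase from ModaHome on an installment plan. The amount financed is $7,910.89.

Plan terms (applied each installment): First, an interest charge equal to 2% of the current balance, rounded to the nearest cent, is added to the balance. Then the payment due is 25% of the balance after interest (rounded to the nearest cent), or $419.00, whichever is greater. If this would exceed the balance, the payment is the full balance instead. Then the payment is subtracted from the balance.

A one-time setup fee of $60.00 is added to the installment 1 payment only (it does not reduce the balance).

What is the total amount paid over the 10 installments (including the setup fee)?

Installment 1: opening $7,910.89; interest $158.22 → $8,069.11; payment $2,017.28 (+ $60.00 fee); balance $6,051.83
Installment 2: opening $6,051.83; interest $121.04 → $6,172.87; payment $1,543.22; balance $4,629.65
Installment 3: opening $4,629.65; interest $92.59 → $4,722.24; payment $1,180.56; balance $3,541.68
Installment 4: opening $3,541.68; interest $70.83 → $3,612.51; payment $903.13; balance $2,709.38
Installment 5: opening $2,709.38; interest $54.19 → $2,763.57; payment $690.89; balance $2,072.68
Installment 6: opening $2,072.68; interest $41.45 → $2,114.13; payment $528.53; balance $1,585.60
Installment 7: opening $1,585.60; interest $31.71 → $1,617.31; payment $419.00; balance $1,198.31
Installment 8: opening $1,198.31; interest $23.97 → $1,222.28; payment $419.00; balance $803.28
Installment 9: opening $803.28; interest $16.07 → $819.35; payment $419.00; balance $400.35
Installment 10: opening $400.35; interest $8.01 → $408.36; payment $408.36; balance $0.00
Total paid: $8,588.97

$8,588.97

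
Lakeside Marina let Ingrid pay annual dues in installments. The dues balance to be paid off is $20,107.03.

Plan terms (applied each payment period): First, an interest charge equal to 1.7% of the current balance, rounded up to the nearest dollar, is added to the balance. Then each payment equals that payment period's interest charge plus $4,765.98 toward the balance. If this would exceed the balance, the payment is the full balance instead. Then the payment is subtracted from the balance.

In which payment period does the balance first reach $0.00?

Payment period 1: $20,107.03 +$342.00 interest = $20,449.03; pay $5,107.98 → $15,341.05
Payment period 2: $15,341.05 +$261.00 interest = $15,602.05; pay $5,026.98 → $10,575.07
Payment period 3: $10,575.07 +$180.00 interest = $10,755.07; pay $4,945.98 → $5,809.09
Payment period 4: $5,809.09 +$99.00 interest = $5,908.09; pay $4,864.98 → $1,043.11
Payment period 5: $1,043.11 +$18.00 interest = $1,061.11; pay $1,061.11 → $0.00
Balance reaches $0.00 in payment period 5.

5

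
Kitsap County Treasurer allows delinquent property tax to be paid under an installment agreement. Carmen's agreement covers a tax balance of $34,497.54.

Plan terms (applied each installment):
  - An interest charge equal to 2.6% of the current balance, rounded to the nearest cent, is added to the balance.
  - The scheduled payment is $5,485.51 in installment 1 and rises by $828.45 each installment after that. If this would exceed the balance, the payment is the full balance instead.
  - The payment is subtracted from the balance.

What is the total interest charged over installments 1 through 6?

Installment 1: $34,497.54 +$896.94 interest = $35,394.48; pay $5,485.51 → $29,908.97
Installment 2: $29,908.97 +$777.63 interest = $30,686.60; pay $6,313.96 → $24,372.64
Installment 3: $24,372.64 +$633.69 interest = $25,006.33; pay $7,142.41 → $17,863.92
Installment 4: $17,863.92 +$464.46 interest = $18,328.38; pay $7,970.86 → $10,357.52
Installment 5: $10,357.52 +$269.30 interest = $10,626.82; pay $8,799.31 → $1,827.51
Installment 6: $1,827.51 +$47.52 interest = $1,875.03; pay $1,875.03 → $0.00
Total interest: $896.94 + $777.63 + $633.69 + $464.46 + $269.30 + $47.52 = $3,089.54

$3,089.54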